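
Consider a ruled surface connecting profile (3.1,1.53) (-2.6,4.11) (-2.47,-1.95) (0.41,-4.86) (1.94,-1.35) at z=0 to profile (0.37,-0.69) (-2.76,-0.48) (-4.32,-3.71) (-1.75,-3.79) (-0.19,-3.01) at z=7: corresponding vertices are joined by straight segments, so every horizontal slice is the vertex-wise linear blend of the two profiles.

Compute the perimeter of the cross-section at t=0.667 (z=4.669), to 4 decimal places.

Cross-section at t=0.667: each vertex is (1-t)·p0[i] + t·p1[i].
  v1: (1-0.667)·(3.1,1.53) + 0.667·(0.37,-0.69) = (1.2791,0.0493)
  v2: (1-0.667)·(-2.6,4.11) + 0.667·(-2.76,-0.48) = (-2.7067,1.0485)
  v3: (1-0.667)·(-2.47,-1.95) + 0.667·(-4.32,-3.71) = (-3.7040,-3.1239)
  v4: (1-0.667)·(0.41,-4.86) + 0.667·(-1.75,-3.79) = (-1.0307,-4.1463)
  v5: (1-0.667)·(1.94,-1.35) + 0.667·(-0.19,-3.01) = (0.5193,-2.4572)
Perimeter = Σ |v_{i+1} − v_i|:
  edge 1→2: √(-3.9858² + 0.9992²) = 4.1091 (running 4.1091)
  edge 2→3: √(-0.9972² + -4.1724²) = 4.2899 (running 8.3991)
  edge 3→4: √(2.6732² + -1.0224²) = 2.8621 (running 11.2611)
  edge 4→5: √(1.5500² + 1.6891²) = 2.2925 (running 13.5536)
  edge 5→1: √(0.7598² + 2.5065²) = 2.6191 (running 16.1727)
Perimeter = 16.1727

Perimeter at t=0.667: 16.1727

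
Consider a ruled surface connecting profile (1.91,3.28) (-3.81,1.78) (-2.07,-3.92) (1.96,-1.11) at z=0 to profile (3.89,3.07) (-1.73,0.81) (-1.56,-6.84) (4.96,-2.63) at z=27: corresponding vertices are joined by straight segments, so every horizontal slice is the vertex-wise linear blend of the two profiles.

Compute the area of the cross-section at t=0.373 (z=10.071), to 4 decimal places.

Area at t=0.373: 32.1050

Cross-section at t=0.373: each vertex is (1-t)·p0[i] + t·p1[i].
  v1: (1-0.373)·(1.91,3.28) + 0.373·(3.89,3.07) = (2.6485,3.2017)
  v2: (1-0.373)·(-3.81,1.78) + 0.373·(-1.73,0.81) = (-3.0342,1.4182)
  v3: (1-0.373)·(-2.07,-3.92) + 0.373·(-1.56,-6.84) = (-1.8798,-5.0092)
  v4: (1-0.373)·(1.96,-1.11) + 0.373·(4.96,-2.63) = (3.0790,-1.6770)
Shoelace sum Σ(x_i·y_{i+1} − x_{i+1}·y_i):
  i=1: 2.6485·1.4182 − -3.0342·3.2017 = +13.4705 (running +13.4705)
  i=2: -3.0342·-5.0092 − -1.8798·1.4182 = +17.8645 (running +31.3350)
  i=3: -1.8798·-1.6770 − 3.0790·-5.0092 = +18.5755 (running +49.9105)
  i=4: 3.0790·3.2017 − 2.6485·-1.6770 = +14.2994 (running +64.2099)
Area = |Σ|/2 = |64.2099|/2 = 32.1050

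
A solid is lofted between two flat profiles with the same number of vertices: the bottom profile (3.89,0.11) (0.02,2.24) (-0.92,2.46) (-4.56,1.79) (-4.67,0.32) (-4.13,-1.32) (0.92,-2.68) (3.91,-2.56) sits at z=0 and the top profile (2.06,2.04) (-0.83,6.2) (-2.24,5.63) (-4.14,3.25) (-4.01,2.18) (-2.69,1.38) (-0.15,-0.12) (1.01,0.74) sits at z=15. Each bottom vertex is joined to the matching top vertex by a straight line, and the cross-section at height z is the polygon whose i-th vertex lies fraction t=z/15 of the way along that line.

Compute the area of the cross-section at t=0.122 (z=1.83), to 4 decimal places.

Area at t=0.122: 31.3517

Cross-section at t=0.122: each vertex is (1-t)·p0[i] + t·p1[i].
  v1: (1-0.122)·(3.89,0.11) + 0.122·(2.06,2.04) = (3.6667,0.3455)
  v2: (1-0.122)·(0.02,2.24) + 0.122·(-0.83,6.2) = (-0.0837,2.7231)
  v3: (1-0.122)·(-0.92,2.46) + 0.122·(-2.24,5.63) = (-1.0810,2.8467)
  v4: (1-0.122)·(-4.56,1.79) + 0.122·(-4.14,3.25) = (-4.5088,1.9681)
  v5: (1-0.122)·(-4.67,0.32) + 0.122·(-4.01,2.18) = (-4.5895,0.5469)
  v6: (1-0.122)·(-4.13,-1.32) + 0.122·(-2.69,1.38) = (-3.9543,-0.9906)
  v7: (1-0.122)·(0.92,-2.68) + 0.122·(-0.15,-0.12) = (0.7895,-2.3677)
  v8: (1-0.122)·(3.91,-2.56) + 0.122·(1.01,0.74) = (3.5562,-2.1574)
Shoelace sum Σ(x_i·y_{i+1} − x_{i+1}·y_i):
  i=1: 3.6667·2.7231 − -0.0837·0.3455 = +10.0139 (running +10.0139)
  i=2: -0.0837·2.8467 − -1.0810·2.7231 = +2.7055 (running +12.7194)
  i=3: -1.0810·1.9681 − -4.5088·2.8467 = +10.7077 (running +23.4271)
  i=4: -4.5088·0.5469 − -4.5895·1.9681 = +6.5667 (running +29.9938)
  i=5: -4.5895·-0.9906 − -3.9543·0.5469 = +6.7090 (running +36.7028)
  i=6: -3.9543·-2.3677 − 0.7895·-0.9906 = +10.1446 (running +46.8474)
  i=7: 0.7895·-2.1574 − 3.5562·-2.3677 = +6.7168 (running +53.5642)
  i=8: 3.5562·0.3455 − 3.6667·-2.1574 = +9.1391 (running +62.7033)
Area = |Σ|/2 = |62.7033|/2 = 31.3517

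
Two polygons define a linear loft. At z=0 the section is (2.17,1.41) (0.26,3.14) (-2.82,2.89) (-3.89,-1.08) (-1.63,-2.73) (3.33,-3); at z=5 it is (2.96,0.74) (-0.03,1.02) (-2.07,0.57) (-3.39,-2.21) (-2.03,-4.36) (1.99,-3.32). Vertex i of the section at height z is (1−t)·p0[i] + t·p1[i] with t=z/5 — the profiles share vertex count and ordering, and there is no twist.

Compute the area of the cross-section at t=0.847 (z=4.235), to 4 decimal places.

Area at t=0.847: 25.6250

Cross-section at t=0.847: each vertex is (1-t)·p0[i] + t·p1[i].
  v1: (1-0.847)·(2.17,1.41) + 0.847·(2.96,0.74) = (2.8391,0.8425)
  v2: (1-0.847)·(0.26,3.14) + 0.847·(-0.03,1.02) = (0.0144,1.3444)
  v3: (1-0.847)·(-2.82,2.89) + 0.847·(-2.07,0.57) = (-2.1847,0.9250)
  v4: (1-0.847)·(-3.89,-1.08) + 0.847·(-3.39,-2.21) = (-3.4665,-2.0371)
  v5: (1-0.847)·(-1.63,-2.73) + 0.847·(-2.03,-4.36) = (-1.9688,-4.1106)
  v6: (1-0.847)·(3.33,-3) + 0.847·(1.99,-3.32) = (2.1950,-3.2710)
Shoelace sum Σ(x_i·y_{i+1} − x_{i+1}·y_i):
  i=1: 2.8391·1.3444 − 0.0144·0.8425 = +3.8047 (running +3.8047)
  i=2: 0.0144·0.9250 − -2.1847·1.3444 = +2.9504 (running +6.7551)
  i=3: -2.1847·-2.0371 − -3.4665·0.9250 = +7.6569 (running +14.4120)
  i=4: -3.4665·-4.1106 − -1.9688·-2.0371 = +10.2388 (running +24.6508)
  i=5: -1.9688·-3.2710 − 2.1950·-4.1106 = +15.4629 (running +40.1137)
  i=6: 2.1950·0.8425 − 2.8391·-3.2710 = +11.1362 (running +51.2499)
Area = |Σ|/2 = |51.2499|/2 = 25.6250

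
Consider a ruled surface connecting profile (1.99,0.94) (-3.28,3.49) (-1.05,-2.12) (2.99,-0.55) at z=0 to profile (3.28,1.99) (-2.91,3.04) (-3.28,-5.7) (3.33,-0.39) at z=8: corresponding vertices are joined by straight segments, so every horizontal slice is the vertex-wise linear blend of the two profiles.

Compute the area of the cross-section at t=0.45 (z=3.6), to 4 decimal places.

Area at t=0.45: 24.7960

Cross-section at t=0.45: each vertex is (1-t)·p0[i] + t·p1[i].
  v1: (1-0.45)·(1.99,0.94) + 0.45·(3.28,1.99) = (2.5705,1.4125)
  v2: (1-0.45)·(-3.28,3.49) + 0.45·(-2.91,3.04) = (-3.1135,3.2875)
  v3: (1-0.45)·(-1.05,-2.12) + 0.45·(-3.28,-5.7) = (-2.0535,-3.7310)
  v4: (1-0.45)·(2.99,-0.55) + 0.45·(3.33,-0.39) = (3.1430,-0.4780)
Shoelace sum Σ(x_i·y_{i+1} − x_{i+1}·y_i):
  i=1: 2.5705·3.2875 − -3.1135·1.4125 = +12.8483 (running +12.8483)
  i=2: -3.1135·-3.7310 − -2.0535·3.2875 = +18.3673 (running +31.2157)
  i=3: -2.0535·-0.4780 − 3.1430·-3.7310 = +12.7081 (running +43.9238)
  i=4: 3.1430·1.4125 − 2.5705·-0.4780 = +5.6682 (running +49.5920)
Area = |Σ|/2 = |49.5920|/2 = 24.7960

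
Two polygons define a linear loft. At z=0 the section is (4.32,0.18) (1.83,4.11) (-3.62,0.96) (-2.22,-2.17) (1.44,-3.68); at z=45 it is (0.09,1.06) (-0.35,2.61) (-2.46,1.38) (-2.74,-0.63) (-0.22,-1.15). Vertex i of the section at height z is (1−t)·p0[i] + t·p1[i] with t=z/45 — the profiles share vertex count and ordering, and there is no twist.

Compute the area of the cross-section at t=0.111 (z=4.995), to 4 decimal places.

Cross-section at t=0.111: each vertex is (1-t)·p0[i] + t·p1[i].
  v1: (1-0.111)·(4.32,0.18) + 0.111·(0.09,1.06) = (3.8505,0.2777)
  v2: (1-0.111)·(1.83,4.11) + 0.111·(-0.35,2.61) = (1.5880,3.9435)
  v3: (1-0.111)·(-3.62,0.96) + 0.111·(-2.46,1.38) = (-3.4912,1.0066)
  v4: (1-0.111)·(-2.22,-2.17) + 0.111·(-2.74,-0.63) = (-2.2777,-1.9991)
  v5: (1-0.111)·(1.44,-3.68) + 0.111·(-0.22,-1.15) = (1.2557,-3.3992)
Shoelace sum Σ(x_i·y_{i+1} − x_{i+1}·y_i):
  i=1: 3.8505·3.9435 − 1.5880·0.2777 = +14.7434 (running +14.7434)
  i=2: 1.5880·1.0066 − -3.4912·3.9435 = +15.3662 (running +30.1096)
  i=3: -3.4912·-1.9991 − -2.2777·1.0066 = +9.2720 (running +39.3816)
  i=4: -2.2777·-3.3992 − 1.2557·-1.9991 = +10.2527 (running +49.6343)
  i=5: 1.2557·0.2777 − 3.8505·-3.3992 = +13.4371 (running +63.0714)
Area = |Σ|/2 = |63.0714|/2 = 31.5357

Area at t=0.111: 31.5357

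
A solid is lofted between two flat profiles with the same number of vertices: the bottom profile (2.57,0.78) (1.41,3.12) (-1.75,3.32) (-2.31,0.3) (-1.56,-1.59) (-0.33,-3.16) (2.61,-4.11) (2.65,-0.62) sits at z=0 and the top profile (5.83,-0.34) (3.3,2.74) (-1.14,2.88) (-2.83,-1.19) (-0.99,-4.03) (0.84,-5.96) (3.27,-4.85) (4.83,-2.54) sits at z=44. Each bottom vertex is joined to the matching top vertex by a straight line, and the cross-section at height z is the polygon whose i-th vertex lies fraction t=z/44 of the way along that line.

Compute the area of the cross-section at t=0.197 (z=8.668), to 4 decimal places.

Cross-section at t=0.197: each vertex is (1-t)·p0[i] + t·p1[i].
  v1: (1-0.197)·(2.57,0.78) + 0.197·(5.83,-0.34) = (3.2122,0.5594)
  v2: (1-0.197)·(1.41,3.12) + 0.197·(3.3,2.74) = (1.7823,3.0451)
  v3: (1-0.197)·(-1.75,3.32) + 0.197·(-1.14,2.88) = (-1.6298,3.2333)
  v4: (1-0.197)·(-2.31,0.3) + 0.197·(-2.83,-1.19) = (-2.4124,0.0065)
  v5: (1-0.197)·(-1.56,-1.59) + 0.197·(-0.99,-4.03) = (-1.4477,-2.0707)
  v6: (1-0.197)·(-0.33,-3.16) + 0.197·(0.84,-5.96) = (-0.0995,-3.7116)
  v7: (1-0.197)·(2.61,-4.11) + 0.197·(3.27,-4.85) = (2.7400,-4.2558)
  v8: (1-0.197)·(2.65,-0.62) + 0.197·(4.83,-2.54) = (3.0795,-0.9982)
Shoelace sum Σ(x_i·y_{i+1} − x_{i+1}·y_i):
  i=1: 3.2122·3.0451 − 1.7823·0.5594 = +8.7847 (running +8.7847)
  i=2: 1.7823·3.2333 − -1.6298·3.0451 = +10.7259 (running +19.5106)
  i=3: -1.6298·0.0065 − -2.4124·3.2333 = +7.7896 (running +27.3002)
  i=4: -2.4124·-2.0707 − -1.4477·0.0065 = +5.0048 (running +32.3050)
  i=5: -1.4477·-3.7116 − -0.0995·-2.0707 = +5.1673 (running +37.4723)
  i=6: -0.0995·-4.2558 − 2.7400·-3.7116 = +10.5934 (running +48.0656)
  i=7: 2.7400·-0.9982 − 3.0795·-4.2558 = +10.3703 (running +58.4359)
  i=8: 3.0795·0.5594 − 3.2122·-0.9982 = +4.9291 (running +63.3650)
Area = |Σ|/2 = |63.3650|/2 = 31.6825

Area at t=0.197: 31.6825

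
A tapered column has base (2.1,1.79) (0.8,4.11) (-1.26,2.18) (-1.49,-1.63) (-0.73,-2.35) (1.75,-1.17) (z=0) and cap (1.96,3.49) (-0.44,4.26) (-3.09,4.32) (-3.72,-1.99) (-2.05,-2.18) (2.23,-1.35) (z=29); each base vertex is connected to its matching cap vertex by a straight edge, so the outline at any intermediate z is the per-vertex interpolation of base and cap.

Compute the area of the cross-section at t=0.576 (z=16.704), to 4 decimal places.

Area at t=0.576: 25.0580

Cross-section at t=0.576: each vertex is (1-t)·p0[i] + t·p1[i].
  v1: (1-0.576)·(2.1,1.79) + 0.576·(1.96,3.49) = (2.0194,2.7692)
  v2: (1-0.576)·(0.8,4.11) + 0.576·(-0.44,4.26) = (0.0858,4.1964)
  v3: (1-0.576)·(-1.26,2.18) + 0.576·(-3.09,4.32) = (-2.3141,3.4126)
  v4: (1-0.576)·(-1.49,-1.63) + 0.576·(-3.72,-1.99) = (-2.7745,-1.8374)
  v5: (1-0.576)·(-0.73,-2.35) + 0.576·(-2.05,-2.18) = (-1.4903,-2.2521)
  v6: (1-0.576)·(1.75,-1.17) + 0.576·(2.23,-1.35) = (2.0265,-1.2737)
Shoelace sum Σ(x_i·y_{i+1} − x_{i+1}·y_i):
  i=1: 2.0194·4.1964 − 0.0858·2.7692 = +8.2366 (running +8.2366)
  i=2: 0.0858·3.4126 − -2.3141·4.1964 = +10.0035 (running +18.2400)
  i=3: -2.3141·-1.8374 − -2.7745·3.4126 = +13.7201 (running +31.9601)
  i=4: -2.7745·-2.2521 − -1.4903·-1.8374 = +3.5101 (running +35.4702)
  i=5: -1.4903·-1.2737 − 2.0265·-2.2521 = +6.4620 (running +41.9322)
  i=6: 2.0265·2.7692 − 2.0194·-1.2737 = +8.1837 (running +50.1160)
Area = |Σ|/2 = |50.1160|/2 = 25.0580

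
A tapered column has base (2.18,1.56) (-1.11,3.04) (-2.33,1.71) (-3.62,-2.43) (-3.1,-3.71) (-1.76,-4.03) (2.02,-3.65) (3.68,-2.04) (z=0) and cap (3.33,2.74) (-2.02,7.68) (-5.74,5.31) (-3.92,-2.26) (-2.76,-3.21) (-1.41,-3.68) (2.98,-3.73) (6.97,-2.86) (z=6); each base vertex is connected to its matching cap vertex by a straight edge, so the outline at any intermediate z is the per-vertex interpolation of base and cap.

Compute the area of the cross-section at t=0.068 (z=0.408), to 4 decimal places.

Cross-section at t=0.068: each vertex is (1-t)·p0[i] + t·p1[i].
  v1: (1-0.068)·(2.18,1.56) + 0.068·(3.33,2.74) = (2.2582,1.6402)
  v2: (1-0.068)·(-1.11,3.04) + 0.068·(-2.02,7.68) = (-1.1719,3.3555)
  v3: (1-0.068)·(-2.33,1.71) + 0.068·(-5.74,5.31) = (-2.5619,1.9548)
  v4: (1-0.068)·(-3.62,-2.43) + 0.068·(-3.92,-2.26) = (-3.6404,-2.4184)
  v5: (1-0.068)·(-3.1,-3.71) + 0.068·(-2.76,-3.21) = (-3.0769,-3.6760)
  v6: (1-0.068)·(-1.76,-4.03) + 0.068·(-1.41,-3.68) = (-1.7362,-4.0062)
  v7: (1-0.068)·(2.02,-3.65) + 0.068·(2.98,-3.73) = (2.0853,-3.6554)
  v8: (1-0.068)·(3.68,-2.04) + 0.068·(6.97,-2.86) = (3.9037,-2.0958)
Shoelace sum Σ(x_i·y_{i+1} − x_{i+1}·y_i):
  i=1: 2.2582·3.3555 − -1.1719·1.6402 = +9.4996 (running +9.4996)
  i=2: -1.1719·1.9548 − -2.5619·3.3555 = +6.3056 (running +15.8052)
  i=3: -2.5619·-2.4184 − -3.6404·1.9548 = +13.3120 (running +29.1173)
  i=4: -3.6404·-3.6760 − -3.0769·-2.4184 = +5.9409 (running +35.0581)
  i=5: -3.0769·-4.0062 − -1.7362·-3.6760 = +5.9443 (running +41.0024)
  i=6: -1.7362·-3.6554 − 2.0853·-4.0062 = +14.7006 (running +55.7031)
  i=7: 2.0853·-2.0958 − 3.9037·-3.6554 = +9.8996 (running +65.6026)
  i=8: 3.9037·1.6402 − 2.2582·-2.0958 = +11.1357 (running +76.7383)
Area = |Σ|/2 = |76.7383|/2 = 38.3692

Area at t=0.068: 38.3692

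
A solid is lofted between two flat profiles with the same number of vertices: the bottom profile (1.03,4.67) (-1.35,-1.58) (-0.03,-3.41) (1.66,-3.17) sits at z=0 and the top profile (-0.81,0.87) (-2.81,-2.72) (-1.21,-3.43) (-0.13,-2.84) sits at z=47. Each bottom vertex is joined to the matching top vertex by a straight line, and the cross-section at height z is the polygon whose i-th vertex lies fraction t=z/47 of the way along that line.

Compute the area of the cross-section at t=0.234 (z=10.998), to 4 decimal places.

Cross-section at t=0.234: each vertex is (1-t)·p0[i] + t·p1[i].
  v1: (1-0.234)·(1.03,4.67) + 0.234·(-0.81,0.87) = (0.5994,3.7808)
  v2: (1-0.234)·(-1.35,-1.58) + 0.234·(-2.81,-2.72) = (-1.6916,-1.8468)
  v3: (1-0.234)·(-0.03,-3.41) + 0.234·(-1.21,-3.43) = (-0.3061,-3.4147)
  v4: (1-0.234)·(1.66,-3.17) + 0.234·(-0.13,-2.84) = (1.2411,-3.0928)
Shoelace sum Σ(x_i·y_{i+1} − x_{i+1}·y_i):
  i=1: 0.5994·-1.8468 − -1.6916·3.7808 = +5.2887 (running +5.2887)
  i=2: -1.6916·-3.4147 − -0.3061·-1.8468 = +5.2111 (running +10.4998)
  i=3: -0.3061·-3.0928 − 1.2411·-3.4147 = +5.1849 (running +15.6847)
  i=4: 1.2411·3.7808 − 0.5994·-3.0928 = +6.5464 (running +22.2311)
Area = |Σ|/2 = |22.2311|/2 = 11.1156

Area at t=0.234: 11.1156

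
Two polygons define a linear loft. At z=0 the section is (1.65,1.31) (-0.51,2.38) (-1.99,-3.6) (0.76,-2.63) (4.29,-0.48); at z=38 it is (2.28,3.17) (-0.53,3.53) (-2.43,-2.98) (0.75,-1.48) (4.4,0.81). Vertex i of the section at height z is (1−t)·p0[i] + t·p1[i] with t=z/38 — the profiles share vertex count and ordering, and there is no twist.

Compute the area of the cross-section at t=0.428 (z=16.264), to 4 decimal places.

Cross-section at t=0.428: each vertex is (1-t)·p0[i] + t·p1[i].
  v1: (1-0.428)·(1.65,1.31) + 0.428·(2.28,3.17) = (1.9196,2.1061)
  v2: (1-0.428)·(-0.51,2.38) + 0.428·(-0.53,3.53) = (-0.5186,2.8722)
  v3: (1-0.428)·(-1.99,-3.6) + 0.428·(-2.43,-2.98) = (-2.1783,-3.3346)
  v4: (1-0.428)·(0.76,-2.63) + 0.428·(0.75,-1.48) = (0.7557,-2.1378)
  v5: (1-0.428)·(4.29,-0.48) + 0.428·(4.4,0.81) = (4.3371,0.0721)
Shoelace sum Σ(x_i·y_{i+1} − x_{i+1}·y_i):
  i=1: 1.9196·2.8722 − -0.5186·2.1061 = +6.6057 (running +6.6057)
  i=2: -0.5186·-3.3346 − -2.1783·2.8722 = +7.9858 (running +14.5915)
  i=3: -2.1783·-2.1378 − 0.7557·-3.3346 = +7.1769 (running +21.7684)
  i=4: 0.7557·0.0721 − 4.3371·-2.1378 = +9.3263 (running +31.0947)
  i=5: 4.3371·2.1061 − 1.9196·0.0721 = +8.9958 (running +40.0905)
Area = |Σ|/2 = |40.0905|/2 = 20.0452

Area at t=0.428: 20.0452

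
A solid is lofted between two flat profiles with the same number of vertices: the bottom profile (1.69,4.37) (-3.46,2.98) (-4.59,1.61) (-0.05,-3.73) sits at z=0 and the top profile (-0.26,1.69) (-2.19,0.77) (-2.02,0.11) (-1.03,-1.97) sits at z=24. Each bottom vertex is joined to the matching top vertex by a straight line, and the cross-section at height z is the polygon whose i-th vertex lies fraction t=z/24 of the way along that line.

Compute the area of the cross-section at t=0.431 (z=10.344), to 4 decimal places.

Cross-section at t=0.431: each vertex is (1-t)·p0[i] + t·p1[i].
  v1: (1-0.431)·(1.69,4.37) + 0.431·(-0.26,1.69) = (0.8495,3.2149)
  v2: (1-0.431)·(-3.46,2.98) + 0.431·(-2.19,0.77) = (-2.9126,2.0275)
  v3: (1-0.431)·(-4.59,1.61) + 0.431·(-2.02,0.11) = (-3.4823,0.9635)
  v4: (1-0.431)·(-0.05,-3.73) + 0.431·(-1.03,-1.97) = (-0.4724,-2.9714)
Shoelace sum Σ(x_i·y_{i+1} − x_{i+1}·y_i):
  i=1: 0.8495·2.0275 − -2.9126·3.2149 = +11.0863 (running +11.0863)
  i=2: -2.9126·0.9635 − -3.4823·2.0275 = +4.2541 (running +15.3404)
  i=3: -3.4823·-2.9714 − -0.4724·0.9635 = +10.8027 (running +26.1431)
  i=4: -0.4724·3.2149 − 0.8495·-2.9714 = +1.0057 (running +27.1488)
Area = |Σ|/2 = |27.1488|/2 = 13.5744

Area at t=0.431: 13.5744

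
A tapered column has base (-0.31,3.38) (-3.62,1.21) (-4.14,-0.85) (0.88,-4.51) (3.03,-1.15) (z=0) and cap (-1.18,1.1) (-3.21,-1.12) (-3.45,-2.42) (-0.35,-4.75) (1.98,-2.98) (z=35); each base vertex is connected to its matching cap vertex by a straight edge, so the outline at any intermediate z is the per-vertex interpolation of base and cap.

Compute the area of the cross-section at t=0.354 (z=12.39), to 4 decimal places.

Area at t=0.354: 25.3788

Cross-section at t=0.354: each vertex is (1-t)·p0[i] + t·p1[i].
  v1: (1-0.354)·(-0.31,3.38) + 0.354·(-1.18,1.1) = (-0.6180,2.5729)
  v2: (1-0.354)·(-3.62,1.21) + 0.354·(-3.21,-1.12) = (-3.4749,0.3852)
  v3: (1-0.354)·(-4.14,-0.85) + 0.354·(-3.45,-2.42) = (-3.8957,-1.4058)
  v4: (1-0.354)·(0.88,-4.51) + 0.354·(-0.35,-4.75) = (0.4446,-4.5950)
  v5: (1-0.354)·(3.03,-1.15) + 0.354·(1.98,-2.98) = (2.6583,-1.7978)
Shoelace sum Σ(x_i·y_{i+1} − x_{i+1}·y_i):
  i=1: -0.6180·0.3852 − -3.4749·2.5729 = +8.7024 (running +8.7024)
  i=2: -3.4749·-1.4058 − -3.8957·0.3852 = +6.3854 (running +15.0878)
  i=3: -3.8957·-4.5950 − 0.4446·-1.4058 = +18.5258 (running +33.6136)
  i=4: 0.4446·-1.7978 − 2.6583·-4.5950 = +11.4155 (running +45.0291)
  i=5: 2.6583·2.5729 − -0.6180·-1.7978 = +5.7285 (running +50.7575)
Area = |Σ|/2 = |50.7575|/2 = 25.3788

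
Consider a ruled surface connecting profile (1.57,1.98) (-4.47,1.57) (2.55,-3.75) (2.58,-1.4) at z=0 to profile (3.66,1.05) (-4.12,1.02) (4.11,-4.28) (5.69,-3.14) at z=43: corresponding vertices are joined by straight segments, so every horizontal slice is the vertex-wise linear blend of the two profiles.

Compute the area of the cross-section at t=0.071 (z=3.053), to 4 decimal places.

Area at t=0.071: 19.2176

Cross-section at t=0.071: each vertex is (1-t)·p0[i] + t·p1[i].
  v1: (1-0.071)·(1.57,1.98) + 0.071·(3.66,1.05) = (1.7184,1.9140)
  v2: (1-0.071)·(-4.47,1.57) + 0.071·(-4.12,1.02) = (-4.4451,1.5310)
  v3: (1-0.071)·(2.55,-3.75) + 0.071·(4.11,-4.28) = (2.6608,-3.7876)
  v4: (1-0.071)·(2.58,-1.4) + 0.071·(5.69,-3.14) = (2.8008,-1.5235)
Shoelace sum Σ(x_i·y_{i+1} − x_{i+1}·y_i):
  i=1: 1.7184·1.5310 − -4.4451·1.9140 = +11.1387 (running +11.1387)
  i=2: -4.4451·-3.7876 − 2.6608·1.5310 = +12.7631 (running +23.9017)
  i=3: 2.6608·-1.5235 − 2.8008·-3.7876 = +6.5547 (running +30.4564)
  i=4: 2.8008·1.9140 − 1.7184·-1.5235 = +7.9787 (running +38.4351)
Area = |Σ|/2 = |38.4351|/2 = 19.2176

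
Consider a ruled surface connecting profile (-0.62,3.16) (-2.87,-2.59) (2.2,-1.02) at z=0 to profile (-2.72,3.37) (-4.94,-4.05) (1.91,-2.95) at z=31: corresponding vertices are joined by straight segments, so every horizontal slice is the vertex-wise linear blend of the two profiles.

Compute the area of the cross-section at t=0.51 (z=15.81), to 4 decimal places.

Cross-section at t=0.51: each vertex is (1-t)·p0[i] + t·p1[i].
  v1: (1-0.51)·(-0.62,3.16) + 0.51·(-2.72,3.37) = (-1.6910,3.2671)
  v2: (1-0.51)·(-2.87,-2.59) + 0.51·(-4.94,-4.05) = (-3.9257,-3.3346)
  v3: (1-0.51)·(2.2,-1.02) + 0.51·(1.91,-2.95) = (2.0521,-2.0043)
Shoelace sum Σ(x_i·y_{i+1} − x_{i+1}·y_i):
  i=1: -1.6910·-3.3346 − -3.9257·3.2671 = +18.4645 (running +18.4645)
  i=2: -3.9257·-2.0043 − 2.0521·-3.3346 = +14.7112 (running +33.1757)
  i=3: 2.0521·3.2671 − -1.6910·-2.0043 = +3.3151 (running +36.4908)
Area = |Σ|/2 = |36.4908|/2 = 18.2454

Area at t=0.51: 18.2454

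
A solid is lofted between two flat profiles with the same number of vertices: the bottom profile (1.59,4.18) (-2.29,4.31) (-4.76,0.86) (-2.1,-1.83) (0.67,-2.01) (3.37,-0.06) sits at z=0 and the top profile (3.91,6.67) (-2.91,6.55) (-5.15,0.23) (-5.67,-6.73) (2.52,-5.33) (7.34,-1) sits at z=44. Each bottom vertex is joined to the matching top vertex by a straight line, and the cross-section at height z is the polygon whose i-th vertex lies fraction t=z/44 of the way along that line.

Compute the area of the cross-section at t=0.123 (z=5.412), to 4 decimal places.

Area at t=0.123: 44.1149

Cross-section at t=0.123: each vertex is (1-t)·p0[i] + t·p1[i].
  v1: (1-0.123)·(1.59,4.18) + 0.123·(3.91,6.67) = (1.8754,4.4863)
  v2: (1-0.123)·(-2.29,4.31) + 0.123·(-2.91,6.55) = (-2.3663,4.5855)
  v3: (1-0.123)·(-4.76,0.86) + 0.123·(-5.15,0.23) = (-4.8080,0.7825)
  v4: (1-0.123)·(-2.1,-1.83) + 0.123·(-5.67,-6.73) = (-2.5391,-2.4327)
  v5: (1-0.123)·(0.67,-2.01) + 0.123·(2.52,-5.33) = (0.8976,-2.4184)
  v6: (1-0.123)·(3.37,-0.06) + 0.123·(7.34,-1) = (3.8583,-0.1756)
Shoelace sum Σ(x_i·y_{i+1} − x_{i+1}·y_i):
  i=1: 1.8754·4.5855 − -2.3663·4.4863 = +19.2152 (running +19.2152)
  i=2: -2.3663·0.7825 − -4.8080·4.5855 = +20.1954 (running +39.4106)
  i=3: -4.8080·-2.4327 − -2.5391·0.7825 = +13.6832 (running +53.0938)
  i=4: -2.5391·-2.4184 − 0.8976·-2.4327 = +8.3240 (running +61.4178)
  i=5: 0.8976·-0.1756 − 3.8583·-2.4184 = +9.1732 (running +70.5909)
  i=6: 3.8583·4.4863 − 1.8754·-0.1756 = +17.6388 (running +88.2297)
Area = |Σ|/2 = |88.2297|/2 = 44.1149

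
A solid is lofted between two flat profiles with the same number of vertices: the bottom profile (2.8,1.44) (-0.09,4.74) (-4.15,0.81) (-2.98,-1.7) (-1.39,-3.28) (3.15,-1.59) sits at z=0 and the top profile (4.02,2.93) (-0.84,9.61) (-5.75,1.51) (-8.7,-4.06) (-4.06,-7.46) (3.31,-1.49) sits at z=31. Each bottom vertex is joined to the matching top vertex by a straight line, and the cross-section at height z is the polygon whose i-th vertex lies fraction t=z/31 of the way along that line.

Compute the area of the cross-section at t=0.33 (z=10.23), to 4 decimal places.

Cross-section at t=0.33: each vertex is (1-t)·p0[i] + t·p1[i].
  v1: (1-0.33)·(2.8,1.44) + 0.33·(4.02,2.93) = (3.2026,1.9317)
  v2: (1-0.33)·(-0.09,4.74) + 0.33·(-0.84,9.61) = (-0.3375,6.3471)
  v3: (1-0.33)·(-4.15,0.81) + 0.33·(-5.75,1.51) = (-4.6780,1.0410)
  v4: (1-0.33)·(-2.98,-1.7) + 0.33·(-8.7,-4.06) = (-4.8676,-2.4788)
  v5: (1-0.33)·(-1.39,-3.28) + 0.33·(-4.06,-7.46) = (-2.2711,-4.6594)
  v6: (1-0.33)·(3.15,-1.59) + 0.33·(3.31,-1.49) = (3.2028,-1.5570)
Shoelace sum Σ(x_i·y_{i+1} − x_{i+1}·y_i):
  i=1: 3.2026·6.3471 − -0.3375·1.9317 = +20.9792 (running +20.9792)
  i=2: -0.3375·1.0410 − -4.6780·6.3471 = +29.3404 (running +50.3196)
  i=3: -4.6780·-2.4788 − -4.8676·1.0410 = +16.6630 (running +66.9826)
  i=4: -4.8676·-4.6594 − -2.2711·-2.4788 = +17.0505 (running +84.0331)
  i=5: -2.2711·-1.5570 − 3.2028·-4.6594 = +18.4592 (running +102.4923)
  i=6: 3.2028·1.9317 − 3.2026·-1.5570 = +11.1733 (running +113.6656)
Area = |Σ|/2 = |113.6656|/2 = 56.8328

Area at t=0.33: 56.8328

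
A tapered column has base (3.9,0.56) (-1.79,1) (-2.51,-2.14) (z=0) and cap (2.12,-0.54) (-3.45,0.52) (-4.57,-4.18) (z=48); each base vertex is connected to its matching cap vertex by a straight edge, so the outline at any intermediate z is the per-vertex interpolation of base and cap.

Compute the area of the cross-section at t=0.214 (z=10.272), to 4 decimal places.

Cross-section at t=0.214: each vertex is (1-t)·p0[i] + t·p1[i].
  v1: (1-0.214)·(3.9,0.56) + 0.214·(2.12,-0.54) = (3.5191,0.3246)
  v2: (1-0.214)·(-1.79,1) + 0.214·(-3.45,0.52) = (-2.1452,0.8973)
  v3: (1-0.214)·(-2.51,-2.14) + 0.214·(-4.57,-4.18) = (-2.9508,-2.5766)
Shoelace sum Σ(x_i·y_{i+1} − x_{i+1}·y_i):
  i=1: 3.5191·0.8973 − -2.1452·0.3246 = +3.8539 (running +3.8539)
  i=2: -2.1452·-2.5766 − -2.9508·0.8973 = +8.1751 (running +12.0290)
  i=3: -2.9508·0.3246 − 3.5191·-2.5766 = +8.1093 (running +20.1383)
Area = |Σ|/2 = |20.1383|/2 = 10.0691

Area at t=0.214: 10.0691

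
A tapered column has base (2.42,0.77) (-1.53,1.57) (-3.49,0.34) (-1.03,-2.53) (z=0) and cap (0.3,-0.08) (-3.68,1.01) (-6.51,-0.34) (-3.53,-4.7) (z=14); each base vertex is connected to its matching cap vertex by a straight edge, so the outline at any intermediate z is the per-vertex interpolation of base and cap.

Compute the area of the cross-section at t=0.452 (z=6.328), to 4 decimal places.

Area at t=0.452: 15.3082

Cross-section at t=0.452: each vertex is (1-t)·p0[i] + t·p1[i].
  v1: (1-0.452)·(2.42,0.77) + 0.452·(0.3,-0.08) = (1.4618,0.3858)
  v2: (1-0.452)·(-1.53,1.57) + 0.452·(-3.68,1.01) = (-2.5018,1.3169)
  v3: (1-0.452)·(-3.49,0.34) + 0.452·(-6.51,-0.34) = (-4.8550,0.0326)
  v4: (1-0.452)·(-1.03,-2.53) + 0.452·(-3.53,-4.7) = (-2.1600,-3.5108)
Shoelace sum Σ(x_i·y_{i+1} − x_{i+1}·y_i):
  i=1: 1.4618·1.3169 − -2.5018·0.3858 = +2.8902 (running +2.8902)
  i=2: -2.5018·0.0326 − -4.8550·1.3169 = +6.3118 (running +9.2020)
  i=3: -4.8550·-3.5108 − -2.1600·0.0326 = +17.1158 (running +26.3178)
  i=4: -2.1600·0.3858 − 1.4618·-3.5108 = +4.2987 (running +30.6165)
Area = |Σ|/2 = |30.6165|/2 = 15.3082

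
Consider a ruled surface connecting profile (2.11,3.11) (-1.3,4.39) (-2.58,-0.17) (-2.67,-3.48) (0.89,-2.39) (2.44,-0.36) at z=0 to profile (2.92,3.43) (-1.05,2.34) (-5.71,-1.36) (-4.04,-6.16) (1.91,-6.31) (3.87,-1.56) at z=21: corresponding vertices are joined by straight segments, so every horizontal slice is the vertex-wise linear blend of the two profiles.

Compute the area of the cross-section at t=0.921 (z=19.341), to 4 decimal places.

Cross-section at t=0.921: each vertex is (1-t)·p0[i] + t·p1[i].
  v1: (1-0.921)·(2.11,3.11) + 0.921·(2.92,3.43) = (2.8560,3.4047)
  v2: (1-0.921)·(-1.3,4.39) + 0.921·(-1.05,2.34) = (-1.0697,2.5019)
  v3: (1-0.921)·(-2.58,-0.17) + 0.921·(-5.71,-1.36) = (-5.4627,-1.2660)
  v4: (1-0.921)·(-2.67,-3.48) + 0.921·(-4.04,-6.16) = (-3.9318,-5.9483)
  v5: (1-0.921)·(0.89,-2.39) + 0.921·(1.91,-6.31) = (1.8294,-6.0003)
  v6: (1-0.921)·(2.44,-0.36) + 0.921·(3.87,-1.56) = (3.7570,-1.4652)
Shoelace sum Σ(x_i·y_{i+1} − x_{i+1}·y_i):
  i=1: 2.8560·2.5019 − -1.0697·3.4047 = +10.7878 (running +10.7878)
  i=2: -1.0697·-1.2660 − -5.4627·2.5019 = +15.0218 (running +25.8096)
  i=3: -5.4627·-5.9483 − -3.9318·-1.2660 = +27.5163 (running +53.3258)
  i=4: -3.9318·-6.0003 − 1.8294·-5.9483 = +34.4738 (running +87.7996)
  i=5: 1.8294·-1.4652 − 3.7570·-6.0003 = +19.8629 (running +107.6625)
  i=6: 3.7570·3.4047 − 2.8560·-1.4652 = +16.9763 (running +124.6388)
Area = |Σ|/2 = |124.6388|/2 = 62.3194

Area at t=0.921: 62.3194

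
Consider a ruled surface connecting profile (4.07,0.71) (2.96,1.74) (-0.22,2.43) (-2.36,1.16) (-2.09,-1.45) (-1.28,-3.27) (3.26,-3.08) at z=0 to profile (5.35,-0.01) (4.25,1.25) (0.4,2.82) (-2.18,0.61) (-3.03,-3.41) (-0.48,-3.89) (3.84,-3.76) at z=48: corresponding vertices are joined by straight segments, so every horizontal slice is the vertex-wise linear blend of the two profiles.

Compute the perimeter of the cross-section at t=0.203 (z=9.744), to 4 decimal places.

Cross-section at t=0.203: each vertex is (1-t)·p0[i] + t·p1[i].
  v1: (1-0.203)·(4.07,0.71) + 0.203·(5.35,-0.01) = (4.3298,0.5638)
  v2: (1-0.203)·(2.96,1.74) + 0.203·(4.25,1.25) = (3.2219,1.6405)
  v3: (1-0.203)·(-0.22,2.43) + 0.203·(0.4,2.82) = (-0.0941,2.5092)
  v4: (1-0.203)·(-2.36,1.16) + 0.203·(-2.18,0.61) = (-2.3235,1.0483)
  v5: (1-0.203)·(-2.09,-1.45) + 0.203·(-3.03,-3.41) = (-2.2808,-1.8479)
  v6: (1-0.203)·(-1.28,-3.27) + 0.203·(-0.48,-3.89) = (-1.1176,-3.3959)
  v7: (1-0.203)·(3.26,-3.08) + 0.203·(3.84,-3.76) = (3.3777,-3.2180)
Perimeter = Σ |v_{i+1} − v_i|:
  edge 1→2: √(-1.1080² + 1.0767²) = 1.5449 (running 1.5449)
  edge 2→3: √(-3.3160² + 0.8686²) = 3.4279 (running 4.9728)
  edge 3→4: √(-2.2293² + -1.4608²) = 2.6653 (running 7.6381)
  edge 4→5: √(0.0426² + -2.8962²) = 2.8965 (running 10.5347)
  edge 5→6: √(1.1632² + -1.5480²) = 1.9363 (running 12.4710)
  edge 6→7: √(4.4953² + 0.1778²) = 4.4989 (running 16.9699)
  edge 7→1: √(0.9521² + 3.7819²) = 3.8999 (running 20.8697)
Perimeter = 20.8697

Perimeter at t=0.203: 20.8697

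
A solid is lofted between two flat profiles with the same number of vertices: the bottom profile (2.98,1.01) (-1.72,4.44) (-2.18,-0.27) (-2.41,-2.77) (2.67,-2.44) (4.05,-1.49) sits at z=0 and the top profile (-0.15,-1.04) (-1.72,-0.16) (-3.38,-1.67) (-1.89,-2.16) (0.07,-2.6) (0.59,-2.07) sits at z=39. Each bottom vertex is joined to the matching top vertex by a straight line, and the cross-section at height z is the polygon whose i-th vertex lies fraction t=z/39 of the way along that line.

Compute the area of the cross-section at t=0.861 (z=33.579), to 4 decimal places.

Cross-section at t=0.861: each vertex is (1-t)·p0[i] + t·p1[i].
  v1: (1-0.861)·(2.98,1.01) + 0.861·(-0.15,-1.04) = (0.2851,-0.7550)
  v2: (1-0.861)·(-1.72,4.44) + 0.861·(-1.72,-0.16) = (-1.7200,0.4794)
  v3: (1-0.861)·(-2.18,-0.27) + 0.861·(-3.38,-1.67) = (-3.2132,-1.4754)
  v4: (1-0.861)·(-2.41,-2.77) + 0.861·(-1.89,-2.16) = (-1.9623,-2.2448)
  v5: (1-0.861)·(2.67,-2.44) + 0.861·(0.07,-2.6) = (0.4314,-2.5778)
  v6: (1-0.861)·(4.05,-1.49) + 0.861·(0.59,-2.07) = (1.0709,-1.9894)
Shoelace sum Σ(x_i·y_{i+1} − x_{i+1}·y_i):
  i=1: 0.2851·0.4794 − -1.7200·-0.7550 = -1.1620 (running -1.1620)
  i=2: -1.7200·-1.4754 − -3.2132·0.4794 = +4.0781 (running +2.9161)
  i=3: -3.2132·-2.2448 − -1.9623·-1.4754 = +4.3178 (running +7.2339)
  i=4: -1.9623·-2.5778 − 0.4314·-2.2448 = +6.0267 (running +13.2606)
  i=5: 0.4314·-1.9894 − 1.0709·-2.5778 = +1.9024 (running +15.1630)
  i=6: 1.0709·-0.7550 − 0.2851·-1.9894 = -0.2415 (running +14.9215)
Area = |Σ|/2 = |14.9215|/2 = 7.4607

Area at t=0.861: 7.4607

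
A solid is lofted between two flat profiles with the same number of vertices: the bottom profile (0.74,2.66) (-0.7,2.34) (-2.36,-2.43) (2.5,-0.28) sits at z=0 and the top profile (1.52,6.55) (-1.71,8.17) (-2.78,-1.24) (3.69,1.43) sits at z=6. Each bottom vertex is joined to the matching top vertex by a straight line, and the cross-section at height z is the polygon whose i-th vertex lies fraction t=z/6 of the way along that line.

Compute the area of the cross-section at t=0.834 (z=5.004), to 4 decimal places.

Area at t=0.834: 30.8996

Cross-section at t=0.834: each vertex is (1-t)·p0[i] + t·p1[i].
  v1: (1-0.834)·(0.74,2.66) + 0.834·(1.52,6.55) = (1.3905,5.9043)
  v2: (1-0.834)·(-0.7,2.34) + 0.834·(-1.71,8.17) = (-1.5423,7.2022)
  v3: (1-0.834)·(-2.36,-2.43) + 0.834·(-2.78,-1.24) = (-2.7103,-1.4375)
  v4: (1-0.834)·(2.5,-0.28) + 0.834·(3.69,1.43) = (3.4925,1.1461)
Shoelace sum Σ(x_i·y_{i+1} − x_{i+1}·y_i):
  i=1: 1.3905·7.2022 − -1.5423·5.9043 = +19.1212 (running +19.1212)
  i=2: -1.5423·-1.4375 − -2.7103·7.2022 = +21.7372 (running +40.8584)
  i=3: -2.7103·1.1461 − 3.4925·-1.4375 = +1.9142 (running +42.7726)
  i=4: 3.4925·5.9043 − 1.3905·1.1461 = +19.0267 (running +61.7993)
Area = |Σ|/2 = |61.7993|/2 = 30.8996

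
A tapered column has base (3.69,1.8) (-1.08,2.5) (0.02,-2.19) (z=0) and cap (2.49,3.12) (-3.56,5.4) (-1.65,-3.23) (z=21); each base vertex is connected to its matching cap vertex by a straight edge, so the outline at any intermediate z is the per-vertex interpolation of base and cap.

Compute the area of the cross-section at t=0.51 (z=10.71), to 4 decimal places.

Cross-section at t=0.51: each vertex is (1-t)·p0[i] + t·p1[i].
  v1: (1-0.51)·(3.69,1.8) + 0.51·(2.49,3.12) = (3.0780,2.4732)
  v2: (1-0.51)·(-1.08,2.5) + 0.51·(-3.56,5.4) = (-2.3448,3.9790)
  v3: (1-0.51)·(0.02,-2.19) + 0.51·(-1.65,-3.23) = (-0.8317,-2.7204)
Shoelace sum Σ(x_i·y_{i+1} − x_{i+1}·y_i):
  i=1: 3.0780·3.9790 − -2.3448·2.4732 = +18.0465 (running +18.0465)
  i=2: -2.3448·-2.7204 − -0.8317·3.9790 = +9.6881 (running +27.7346)
  i=3: -0.8317·2.4732 − 3.0780·-2.7204 = +6.3164 (running +34.0511)
Area = |Σ|/2 = |34.0511|/2 = 17.0255

Area at t=0.51: 17.0255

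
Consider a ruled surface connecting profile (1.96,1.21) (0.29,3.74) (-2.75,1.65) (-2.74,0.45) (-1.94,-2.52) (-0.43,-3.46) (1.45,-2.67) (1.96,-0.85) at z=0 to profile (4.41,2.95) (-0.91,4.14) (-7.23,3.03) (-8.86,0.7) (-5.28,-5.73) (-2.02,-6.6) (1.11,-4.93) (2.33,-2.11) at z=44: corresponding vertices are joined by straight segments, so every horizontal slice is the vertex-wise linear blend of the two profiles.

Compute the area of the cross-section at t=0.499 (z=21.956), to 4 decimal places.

Area at t=0.499: 54.1607

Cross-section at t=0.499: each vertex is (1-t)·p0[i] + t·p1[i].
  v1: (1-0.499)·(1.96,1.21) + 0.499·(4.41,2.95) = (3.1825,2.0783)
  v2: (1-0.499)·(0.29,3.74) + 0.499·(-0.91,4.14) = (-0.3088,3.9396)
  v3: (1-0.499)·(-2.75,1.65) + 0.499·(-7.23,3.03) = (-4.9855,2.3386)
  v4: (1-0.499)·(-2.74,0.45) + 0.499·(-8.86,0.7) = (-5.7939,0.5747)
  v5: (1-0.499)·(-1.94,-2.52) + 0.499·(-5.28,-5.73) = (-3.6067,-4.1218)
  v6: (1-0.499)·(-0.43,-3.46) + 0.499·(-2.02,-6.6) = (-1.2234,-5.0269)
  v7: (1-0.499)·(1.45,-2.67) + 0.499·(1.11,-4.93) = (1.2803,-3.7977)
  v8: (1-0.499)·(1.96,-0.85) + 0.499·(2.33,-2.11) = (2.1446,-1.4787)
Shoelace sum Σ(x_i·y_{i+1} − x_{i+1}·y_i):
  i=1: 3.1825·3.9396 − -0.3088·2.0783 = +13.1797 (running +13.1797)
  i=2: -0.3088·2.3386 − -4.9855·3.9396 = +18.9188 (running +32.0985)
  i=3: -4.9855·0.5747 − -5.7939·2.3386 = +10.6843 (running +42.7828)
  i=4: -5.7939·-4.1218 − -3.6067·0.5747 = +25.9541 (running +68.7369)
  i=5: -3.6067·-5.0269 − -1.2234·-4.1218 = +13.0875 (running +81.8244)
  i=6: -1.2234·-3.7977 − 1.2803·-5.0269 = +11.0823 (running +92.9067)
  i=7: 1.2803·-1.4787 − 2.1446·-3.7977 = +6.2515 (running +99.1581)
  i=8: 2.1446·2.0783 − 3.1825·-1.4787 = +9.1633 (running +108.3214)
Area = |Σ|/2 = |108.3214|/2 = 54.1607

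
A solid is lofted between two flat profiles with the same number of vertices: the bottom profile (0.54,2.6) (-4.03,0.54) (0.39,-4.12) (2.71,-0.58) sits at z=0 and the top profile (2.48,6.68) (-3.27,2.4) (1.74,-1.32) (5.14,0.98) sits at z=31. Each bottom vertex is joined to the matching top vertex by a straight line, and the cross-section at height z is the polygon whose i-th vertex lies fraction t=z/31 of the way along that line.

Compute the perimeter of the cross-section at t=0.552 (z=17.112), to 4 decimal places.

Perimeter at t=0.552: 21.7306

Cross-section at t=0.552: each vertex is (1-t)·p0[i] + t·p1[i].
  v1: (1-0.552)·(0.54,2.6) + 0.552·(2.48,6.68) = (1.6109,4.8522)
  v2: (1-0.552)·(-4.03,0.54) + 0.552·(-3.27,2.4) = (-3.6105,1.5667)
  v3: (1-0.552)·(0.39,-4.12) + 0.552·(1.74,-1.32) = (1.1352,-2.5744)
  v4: (1-0.552)·(2.71,-0.58) + 0.552·(5.14,0.98) = (4.0514,0.2811)
Perimeter = Σ |v_{i+1} − v_i|:
  edge 1→2: √(-5.2214² + -3.2854²) = 6.1690 (running 6.1690)
  edge 2→3: √(4.7457² + -4.1411²) = 6.2984 (running 12.4675)
  edge 3→4: √(2.9162² + 2.8555²) = 4.0814 (running 16.5489)
  edge 4→1: √(-2.4405² + 4.5710²) = 5.1817 (running 21.7306)
Perimeter = 21.7306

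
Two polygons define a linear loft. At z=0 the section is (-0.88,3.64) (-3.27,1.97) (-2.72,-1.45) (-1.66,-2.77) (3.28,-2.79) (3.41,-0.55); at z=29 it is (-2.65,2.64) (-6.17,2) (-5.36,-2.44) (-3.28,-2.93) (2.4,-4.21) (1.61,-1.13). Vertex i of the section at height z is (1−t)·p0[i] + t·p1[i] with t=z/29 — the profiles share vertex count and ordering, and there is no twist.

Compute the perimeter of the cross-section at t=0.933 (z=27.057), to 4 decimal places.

Cross-section at t=0.933: each vertex is (1-t)·p0[i] + t·p1[i].
  v1: (1-0.933)·(-0.88,3.64) + 0.933·(-2.65,2.64) = (-2.5314,2.7070)
  v2: (1-0.933)·(-3.27,1.97) + 0.933·(-6.17,2) = (-5.9757,1.9980)
  v3: (1-0.933)·(-2.72,-1.45) + 0.933·(-5.36,-2.44) = (-5.1831,-2.3737)
  v4: (1-0.933)·(-1.66,-2.77) + 0.933·(-3.28,-2.93) = (-3.1715,-2.9193)
  v5: (1-0.933)·(3.28,-2.79) + 0.933·(2.4,-4.21) = (2.4590,-4.1149)
  v6: (1-0.933)·(3.41,-0.55) + 0.933·(1.61,-1.13) = (1.7306,-1.0911)
Perimeter = Σ |v_{i+1} − v_i|:
  edge 1→2: √(-3.4443² + -0.7090²) = 3.5165 (running 3.5165)
  edge 2→3: √(0.7926² + -4.3717²) = 4.4429 (running 7.9594)
  edge 3→4: √(2.0117² + -0.5456²) = 2.0843 (running 10.0438)
  edge 4→5: √(5.6304² + -1.1956²) = 5.7560 (running 15.7997)
  edge 5→6: √(-0.7284² + 3.0237²) = 3.1102 (running 18.9099)
  edge 6→1: √(-4.2620² + 3.7981²) = 5.7088 (running 24.6188)
Perimeter = 24.6188

Perimeter at t=0.933: 24.6188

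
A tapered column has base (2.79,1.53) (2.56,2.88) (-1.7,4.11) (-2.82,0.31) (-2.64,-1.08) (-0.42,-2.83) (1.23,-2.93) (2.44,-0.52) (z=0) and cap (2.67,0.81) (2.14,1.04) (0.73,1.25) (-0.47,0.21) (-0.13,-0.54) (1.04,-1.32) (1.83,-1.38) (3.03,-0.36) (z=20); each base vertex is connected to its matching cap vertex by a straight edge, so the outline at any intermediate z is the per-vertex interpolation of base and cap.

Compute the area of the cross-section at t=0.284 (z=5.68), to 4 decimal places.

Area at t=0.284: 20.8167

Cross-section at t=0.284: each vertex is (1-t)·p0[i] + t·p1[i].
  v1: (1-0.284)·(2.79,1.53) + 0.284·(2.67,0.81) = (2.7559,1.3255)
  v2: (1-0.284)·(2.56,2.88) + 0.284·(2.14,1.04) = (2.4407,2.3574)
  v3: (1-0.284)·(-1.7,4.11) + 0.284·(0.73,1.25) = (-1.0099,3.2978)
  v4: (1-0.284)·(-2.82,0.31) + 0.284·(-0.47,0.21) = (-2.1526,0.2816)
  v5: (1-0.284)·(-2.64,-1.08) + 0.284·(-0.13,-0.54) = (-1.9272,-0.9266)
  v6: (1-0.284)·(-0.42,-2.83) + 0.284·(1.04,-1.32) = (-0.0054,-2.4012)
  v7: (1-0.284)·(1.23,-2.93) + 0.284·(1.83,-1.38) = (1.4004,-2.4898)
  v8: (1-0.284)·(2.44,-0.52) + 0.284·(3.03,-0.36) = (2.6076,-0.4746)
Shoelace sum Σ(x_i·y_{i+1} − x_{i+1}·y_i):
  i=1: 2.7559·2.3574 − 2.4407·1.3255 = +3.2617 (running +3.2617)
  i=2: 2.4407·3.2978 − -1.0099·2.3574 = +10.4296 (running +13.6913)
  i=3: -1.0099·0.2816 − -2.1526·3.2978 = +6.8144 (running +20.5057)
  i=4: -2.1526·-0.9266 − -1.9272·0.2816 = +2.5374 (running +23.0431)
  i=5: -1.9272·-2.4012 − -0.0054·-0.9266 = +4.6225 (running +27.6655)
  i=6: -0.0054·-2.4898 − 1.4004·-2.4012 = +3.3759 (running +31.0415)
  i=7: 1.4004·-0.4746 − 2.6076·-2.4898 = +5.8277 (running +36.8692)
  i=8: 2.6076·1.3255 − 2.7559·-0.4746 = +4.7642 (running +41.6334)
Area = |Σ|/2 = |41.6334|/2 = 20.8167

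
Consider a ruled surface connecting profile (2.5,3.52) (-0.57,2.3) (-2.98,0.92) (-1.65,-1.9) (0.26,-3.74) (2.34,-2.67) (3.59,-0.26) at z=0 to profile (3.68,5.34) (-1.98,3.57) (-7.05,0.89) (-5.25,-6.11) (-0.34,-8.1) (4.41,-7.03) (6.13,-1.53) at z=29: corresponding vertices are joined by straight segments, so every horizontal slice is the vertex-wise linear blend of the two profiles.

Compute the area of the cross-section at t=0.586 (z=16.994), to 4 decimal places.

Cross-section at t=0.586: each vertex is (1-t)·p0[i] + t·p1[i].
  v1: (1-0.586)·(2.5,3.52) + 0.586·(3.68,5.34) = (3.1915,4.5865)
  v2: (1-0.586)·(-0.57,2.3) + 0.586·(-1.98,3.57) = (-1.3963,3.0442)
  v3: (1-0.586)·(-2.98,0.92) + 0.586·(-7.05,0.89) = (-5.3650,0.9024)
  v4: (1-0.586)·(-1.65,-1.9) + 0.586·(-5.25,-6.11) = (-3.7596,-4.3671)
  v5: (1-0.586)·(0.26,-3.74) + 0.586·(-0.34,-8.1) = (-0.0916,-6.2950)
  v6: (1-0.586)·(2.34,-2.67) + 0.586·(4.41,-7.03) = (3.5530,-5.2250)
  v7: (1-0.586)·(3.59,-0.26) + 0.586·(6.13,-1.53) = (5.0784,-1.0042)
Shoelace sum Σ(x_i·y_{i+1} − x_{i+1}·y_i):
  i=1: 3.1915·3.0442 − -1.3963·4.5865 = +16.1195 (running +16.1195)
  i=2: -1.3963·0.9024 − -5.3650·3.0442 = +15.0723 (running +31.1918)
  i=3: -5.3650·-4.3671 − -3.7596·0.9024 = +26.8221 (running +58.0139)
  i=4: -3.7596·-6.2950 − -0.0916·-4.3671 = +23.2665 (running +81.2804)
  i=5: -0.0916·-5.2250 − 3.5530·-6.2950 = +22.8447 (running +104.1252)
  i=6: 3.5530·-1.0042 − 5.0784·-5.2250 = +22.9666 (running +127.0918)
  i=7: 5.0784·4.5865 − 3.1915·-1.0042 = +26.4973 (running +153.5891)
Area = |Σ|/2 = |153.5891|/2 = 76.7946

Area at t=0.586: 76.7946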